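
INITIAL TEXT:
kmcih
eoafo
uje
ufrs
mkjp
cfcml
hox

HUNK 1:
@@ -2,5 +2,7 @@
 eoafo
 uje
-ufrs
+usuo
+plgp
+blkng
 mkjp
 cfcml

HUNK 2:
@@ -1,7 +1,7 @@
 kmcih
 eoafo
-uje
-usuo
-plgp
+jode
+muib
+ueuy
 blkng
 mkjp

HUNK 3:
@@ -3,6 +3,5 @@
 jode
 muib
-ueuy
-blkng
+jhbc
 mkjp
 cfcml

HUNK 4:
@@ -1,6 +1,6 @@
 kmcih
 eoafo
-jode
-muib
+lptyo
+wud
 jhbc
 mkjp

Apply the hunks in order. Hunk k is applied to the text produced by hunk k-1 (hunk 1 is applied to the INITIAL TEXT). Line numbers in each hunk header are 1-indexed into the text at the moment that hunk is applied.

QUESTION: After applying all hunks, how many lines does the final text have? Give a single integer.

Answer: 8

Derivation:
Hunk 1: at line 2 remove [ufrs] add [usuo,plgp,blkng] -> 9 lines: kmcih eoafo uje usuo plgp blkng mkjp cfcml hox
Hunk 2: at line 1 remove [uje,usuo,plgp] add [jode,muib,ueuy] -> 9 lines: kmcih eoafo jode muib ueuy blkng mkjp cfcml hox
Hunk 3: at line 3 remove [ueuy,blkng] add [jhbc] -> 8 lines: kmcih eoafo jode muib jhbc mkjp cfcml hox
Hunk 4: at line 1 remove [jode,muib] add [lptyo,wud] -> 8 lines: kmcih eoafo lptyo wud jhbc mkjp cfcml hox
Final line count: 8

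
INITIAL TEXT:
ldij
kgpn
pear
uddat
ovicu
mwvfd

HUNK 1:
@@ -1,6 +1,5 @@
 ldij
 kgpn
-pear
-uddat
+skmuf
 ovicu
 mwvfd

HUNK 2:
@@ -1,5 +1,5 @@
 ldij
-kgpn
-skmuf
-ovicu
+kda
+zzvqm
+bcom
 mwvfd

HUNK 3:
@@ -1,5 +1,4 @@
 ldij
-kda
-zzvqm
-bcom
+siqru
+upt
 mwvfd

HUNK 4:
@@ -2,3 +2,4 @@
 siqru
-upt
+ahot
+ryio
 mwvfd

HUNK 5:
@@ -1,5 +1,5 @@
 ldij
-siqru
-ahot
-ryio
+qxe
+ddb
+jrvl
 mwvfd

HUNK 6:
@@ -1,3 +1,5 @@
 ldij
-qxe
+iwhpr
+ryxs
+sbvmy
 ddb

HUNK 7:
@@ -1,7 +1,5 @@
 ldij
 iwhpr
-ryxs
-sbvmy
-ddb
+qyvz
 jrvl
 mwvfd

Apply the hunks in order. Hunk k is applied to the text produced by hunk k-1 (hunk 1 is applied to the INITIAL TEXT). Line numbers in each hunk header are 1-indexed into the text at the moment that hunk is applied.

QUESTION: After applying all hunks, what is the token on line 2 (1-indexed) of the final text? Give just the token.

Answer: iwhpr

Derivation:
Hunk 1: at line 1 remove [pear,uddat] add [skmuf] -> 5 lines: ldij kgpn skmuf ovicu mwvfd
Hunk 2: at line 1 remove [kgpn,skmuf,ovicu] add [kda,zzvqm,bcom] -> 5 lines: ldij kda zzvqm bcom mwvfd
Hunk 3: at line 1 remove [kda,zzvqm,bcom] add [siqru,upt] -> 4 lines: ldij siqru upt mwvfd
Hunk 4: at line 2 remove [upt] add [ahot,ryio] -> 5 lines: ldij siqru ahot ryio mwvfd
Hunk 5: at line 1 remove [siqru,ahot,ryio] add [qxe,ddb,jrvl] -> 5 lines: ldij qxe ddb jrvl mwvfd
Hunk 6: at line 1 remove [qxe] add [iwhpr,ryxs,sbvmy] -> 7 lines: ldij iwhpr ryxs sbvmy ddb jrvl mwvfd
Hunk 7: at line 1 remove [ryxs,sbvmy,ddb] add [qyvz] -> 5 lines: ldij iwhpr qyvz jrvl mwvfd
Final line 2: iwhpr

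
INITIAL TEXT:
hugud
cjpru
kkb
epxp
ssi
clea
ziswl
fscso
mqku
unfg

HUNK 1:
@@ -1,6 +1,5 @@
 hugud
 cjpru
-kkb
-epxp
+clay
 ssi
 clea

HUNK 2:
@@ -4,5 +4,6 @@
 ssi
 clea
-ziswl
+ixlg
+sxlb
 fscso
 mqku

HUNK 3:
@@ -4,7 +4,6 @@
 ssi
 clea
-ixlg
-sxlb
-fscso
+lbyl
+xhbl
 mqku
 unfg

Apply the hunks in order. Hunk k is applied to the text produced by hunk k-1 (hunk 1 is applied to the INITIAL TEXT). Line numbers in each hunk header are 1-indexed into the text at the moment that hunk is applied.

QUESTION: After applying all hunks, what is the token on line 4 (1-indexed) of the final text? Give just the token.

Answer: ssi

Derivation:
Hunk 1: at line 1 remove [kkb,epxp] add [clay] -> 9 lines: hugud cjpru clay ssi clea ziswl fscso mqku unfg
Hunk 2: at line 4 remove [ziswl] add [ixlg,sxlb] -> 10 lines: hugud cjpru clay ssi clea ixlg sxlb fscso mqku unfg
Hunk 3: at line 4 remove [ixlg,sxlb,fscso] add [lbyl,xhbl] -> 9 lines: hugud cjpru clay ssi clea lbyl xhbl mqku unfg
Final line 4: ssi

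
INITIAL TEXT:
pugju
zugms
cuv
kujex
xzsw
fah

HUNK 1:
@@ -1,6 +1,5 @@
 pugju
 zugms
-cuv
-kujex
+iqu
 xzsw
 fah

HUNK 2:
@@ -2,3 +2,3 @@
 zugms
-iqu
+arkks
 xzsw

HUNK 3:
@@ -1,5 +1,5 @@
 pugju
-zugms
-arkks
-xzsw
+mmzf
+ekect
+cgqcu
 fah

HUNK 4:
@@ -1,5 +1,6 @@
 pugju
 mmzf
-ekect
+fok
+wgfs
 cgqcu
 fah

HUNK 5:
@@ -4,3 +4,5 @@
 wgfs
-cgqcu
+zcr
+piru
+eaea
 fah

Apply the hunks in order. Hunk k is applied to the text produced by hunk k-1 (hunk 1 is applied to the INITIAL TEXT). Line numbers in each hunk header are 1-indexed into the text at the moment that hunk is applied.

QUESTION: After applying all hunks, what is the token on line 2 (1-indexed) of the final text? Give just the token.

Answer: mmzf

Derivation:
Hunk 1: at line 1 remove [cuv,kujex] add [iqu] -> 5 lines: pugju zugms iqu xzsw fah
Hunk 2: at line 2 remove [iqu] add [arkks] -> 5 lines: pugju zugms arkks xzsw fah
Hunk 3: at line 1 remove [zugms,arkks,xzsw] add [mmzf,ekect,cgqcu] -> 5 lines: pugju mmzf ekect cgqcu fah
Hunk 4: at line 1 remove [ekect] add [fok,wgfs] -> 6 lines: pugju mmzf fok wgfs cgqcu fah
Hunk 5: at line 4 remove [cgqcu] add [zcr,piru,eaea] -> 8 lines: pugju mmzf fok wgfs zcr piru eaea fah
Final line 2: mmzf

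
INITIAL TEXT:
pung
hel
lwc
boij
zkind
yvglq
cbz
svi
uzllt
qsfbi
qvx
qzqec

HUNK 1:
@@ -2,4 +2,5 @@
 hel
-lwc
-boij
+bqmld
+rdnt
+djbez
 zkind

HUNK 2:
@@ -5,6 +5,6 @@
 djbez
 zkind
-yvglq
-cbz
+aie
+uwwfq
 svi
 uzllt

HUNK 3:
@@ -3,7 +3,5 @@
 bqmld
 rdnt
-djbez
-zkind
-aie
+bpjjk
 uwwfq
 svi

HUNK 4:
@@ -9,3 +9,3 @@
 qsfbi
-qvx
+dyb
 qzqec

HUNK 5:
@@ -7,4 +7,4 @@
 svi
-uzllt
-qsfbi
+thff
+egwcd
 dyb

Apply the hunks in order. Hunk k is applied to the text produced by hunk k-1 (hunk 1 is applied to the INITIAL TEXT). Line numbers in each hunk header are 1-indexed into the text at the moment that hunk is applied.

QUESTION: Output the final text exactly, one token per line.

Answer: pung
hel
bqmld
rdnt
bpjjk
uwwfq
svi
thff
egwcd
dyb
qzqec

Derivation:
Hunk 1: at line 2 remove [lwc,boij] add [bqmld,rdnt,djbez] -> 13 lines: pung hel bqmld rdnt djbez zkind yvglq cbz svi uzllt qsfbi qvx qzqec
Hunk 2: at line 5 remove [yvglq,cbz] add [aie,uwwfq] -> 13 lines: pung hel bqmld rdnt djbez zkind aie uwwfq svi uzllt qsfbi qvx qzqec
Hunk 3: at line 3 remove [djbez,zkind,aie] add [bpjjk] -> 11 lines: pung hel bqmld rdnt bpjjk uwwfq svi uzllt qsfbi qvx qzqec
Hunk 4: at line 9 remove [qvx] add [dyb] -> 11 lines: pung hel bqmld rdnt bpjjk uwwfq svi uzllt qsfbi dyb qzqec
Hunk 5: at line 7 remove [uzllt,qsfbi] add [thff,egwcd] -> 11 lines: pung hel bqmld rdnt bpjjk uwwfq svi thff egwcd dyb qzqec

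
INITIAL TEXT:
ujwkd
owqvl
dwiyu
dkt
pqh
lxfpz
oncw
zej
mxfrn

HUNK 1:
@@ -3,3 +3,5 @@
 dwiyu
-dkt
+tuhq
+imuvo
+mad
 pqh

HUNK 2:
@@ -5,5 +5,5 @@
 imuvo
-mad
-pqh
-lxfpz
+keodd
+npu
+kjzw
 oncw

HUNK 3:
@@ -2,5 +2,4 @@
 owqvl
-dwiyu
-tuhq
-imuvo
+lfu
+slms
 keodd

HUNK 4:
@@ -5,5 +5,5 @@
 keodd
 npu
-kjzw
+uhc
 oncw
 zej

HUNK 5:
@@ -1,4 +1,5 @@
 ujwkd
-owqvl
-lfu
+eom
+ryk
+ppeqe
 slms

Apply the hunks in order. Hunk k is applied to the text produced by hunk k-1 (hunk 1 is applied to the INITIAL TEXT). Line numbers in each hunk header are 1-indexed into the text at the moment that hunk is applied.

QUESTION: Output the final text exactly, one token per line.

Answer: ujwkd
eom
ryk
ppeqe
slms
keodd
npu
uhc
oncw
zej
mxfrn

Derivation:
Hunk 1: at line 3 remove [dkt] add [tuhq,imuvo,mad] -> 11 lines: ujwkd owqvl dwiyu tuhq imuvo mad pqh lxfpz oncw zej mxfrn
Hunk 2: at line 5 remove [mad,pqh,lxfpz] add [keodd,npu,kjzw] -> 11 lines: ujwkd owqvl dwiyu tuhq imuvo keodd npu kjzw oncw zej mxfrn
Hunk 3: at line 2 remove [dwiyu,tuhq,imuvo] add [lfu,slms] -> 10 lines: ujwkd owqvl lfu slms keodd npu kjzw oncw zej mxfrn
Hunk 4: at line 5 remove [kjzw] add [uhc] -> 10 lines: ujwkd owqvl lfu slms keodd npu uhc oncw zej mxfrn
Hunk 5: at line 1 remove [owqvl,lfu] add [eom,ryk,ppeqe] -> 11 lines: ujwkd eom ryk ppeqe slms keodd npu uhc oncw zej mxfrn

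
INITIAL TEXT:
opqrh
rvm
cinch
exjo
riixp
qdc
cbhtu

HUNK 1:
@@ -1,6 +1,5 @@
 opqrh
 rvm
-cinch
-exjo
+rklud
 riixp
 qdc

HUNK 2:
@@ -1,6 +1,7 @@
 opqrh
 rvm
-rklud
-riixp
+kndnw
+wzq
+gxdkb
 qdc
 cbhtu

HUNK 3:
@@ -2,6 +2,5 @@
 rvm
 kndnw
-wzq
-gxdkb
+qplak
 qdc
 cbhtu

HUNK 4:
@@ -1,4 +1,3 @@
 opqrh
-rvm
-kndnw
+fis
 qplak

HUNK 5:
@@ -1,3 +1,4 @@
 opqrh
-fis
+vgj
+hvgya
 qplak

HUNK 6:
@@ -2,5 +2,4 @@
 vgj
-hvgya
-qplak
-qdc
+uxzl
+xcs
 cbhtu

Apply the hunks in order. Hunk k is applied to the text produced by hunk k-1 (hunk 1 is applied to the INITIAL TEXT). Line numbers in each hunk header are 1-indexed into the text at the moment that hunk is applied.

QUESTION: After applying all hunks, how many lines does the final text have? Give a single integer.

Hunk 1: at line 1 remove [cinch,exjo] add [rklud] -> 6 lines: opqrh rvm rklud riixp qdc cbhtu
Hunk 2: at line 1 remove [rklud,riixp] add [kndnw,wzq,gxdkb] -> 7 lines: opqrh rvm kndnw wzq gxdkb qdc cbhtu
Hunk 3: at line 2 remove [wzq,gxdkb] add [qplak] -> 6 lines: opqrh rvm kndnw qplak qdc cbhtu
Hunk 4: at line 1 remove [rvm,kndnw] add [fis] -> 5 lines: opqrh fis qplak qdc cbhtu
Hunk 5: at line 1 remove [fis] add [vgj,hvgya] -> 6 lines: opqrh vgj hvgya qplak qdc cbhtu
Hunk 6: at line 2 remove [hvgya,qplak,qdc] add [uxzl,xcs] -> 5 lines: opqrh vgj uxzl xcs cbhtu
Final line count: 5

Answer: 5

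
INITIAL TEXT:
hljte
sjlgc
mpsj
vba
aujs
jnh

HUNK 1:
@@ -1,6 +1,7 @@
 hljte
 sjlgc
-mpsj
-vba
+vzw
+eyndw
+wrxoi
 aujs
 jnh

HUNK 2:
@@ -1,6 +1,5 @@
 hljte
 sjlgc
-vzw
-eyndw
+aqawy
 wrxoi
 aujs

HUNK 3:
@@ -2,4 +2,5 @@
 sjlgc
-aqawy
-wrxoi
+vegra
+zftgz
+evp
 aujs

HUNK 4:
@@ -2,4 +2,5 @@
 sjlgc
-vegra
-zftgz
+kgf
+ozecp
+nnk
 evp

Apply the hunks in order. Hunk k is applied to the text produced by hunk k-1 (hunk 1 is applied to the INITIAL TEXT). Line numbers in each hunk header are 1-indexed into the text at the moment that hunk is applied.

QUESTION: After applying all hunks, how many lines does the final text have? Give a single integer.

Answer: 8

Derivation:
Hunk 1: at line 1 remove [mpsj,vba] add [vzw,eyndw,wrxoi] -> 7 lines: hljte sjlgc vzw eyndw wrxoi aujs jnh
Hunk 2: at line 1 remove [vzw,eyndw] add [aqawy] -> 6 lines: hljte sjlgc aqawy wrxoi aujs jnh
Hunk 3: at line 2 remove [aqawy,wrxoi] add [vegra,zftgz,evp] -> 7 lines: hljte sjlgc vegra zftgz evp aujs jnh
Hunk 4: at line 2 remove [vegra,zftgz] add [kgf,ozecp,nnk] -> 8 lines: hljte sjlgc kgf ozecp nnk evp aujs jnh
Final line count: 8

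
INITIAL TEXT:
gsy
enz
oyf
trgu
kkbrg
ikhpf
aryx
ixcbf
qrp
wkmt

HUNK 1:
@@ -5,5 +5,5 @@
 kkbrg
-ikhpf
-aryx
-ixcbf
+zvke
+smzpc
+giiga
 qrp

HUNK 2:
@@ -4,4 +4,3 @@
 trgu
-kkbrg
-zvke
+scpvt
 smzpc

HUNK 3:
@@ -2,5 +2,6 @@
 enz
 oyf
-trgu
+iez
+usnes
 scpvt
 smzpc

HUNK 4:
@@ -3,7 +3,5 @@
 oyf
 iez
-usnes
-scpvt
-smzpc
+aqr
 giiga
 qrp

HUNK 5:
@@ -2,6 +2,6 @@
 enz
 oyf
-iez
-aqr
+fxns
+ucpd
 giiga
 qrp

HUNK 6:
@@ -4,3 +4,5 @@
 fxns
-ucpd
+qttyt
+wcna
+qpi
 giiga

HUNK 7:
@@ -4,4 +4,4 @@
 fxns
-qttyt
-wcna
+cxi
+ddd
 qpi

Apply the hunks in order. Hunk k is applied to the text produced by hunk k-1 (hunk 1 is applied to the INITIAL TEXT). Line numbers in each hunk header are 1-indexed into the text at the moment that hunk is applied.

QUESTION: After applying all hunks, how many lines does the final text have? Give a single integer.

Answer: 10

Derivation:
Hunk 1: at line 5 remove [ikhpf,aryx,ixcbf] add [zvke,smzpc,giiga] -> 10 lines: gsy enz oyf trgu kkbrg zvke smzpc giiga qrp wkmt
Hunk 2: at line 4 remove [kkbrg,zvke] add [scpvt] -> 9 lines: gsy enz oyf trgu scpvt smzpc giiga qrp wkmt
Hunk 3: at line 2 remove [trgu] add [iez,usnes] -> 10 lines: gsy enz oyf iez usnes scpvt smzpc giiga qrp wkmt
Hunk 4: at line 3 remove [usnes,scpvt,smzpc] add [aqr] -> 8 lines: gsy enz oyf iez aqr giiga qrp wkmt
Hunk 5: at line 2 remove [iez,aqr] add [fxns,ucpd] -> 8 lines: gsy enz oyf fxns ucpd giiga qrp wkmt
Hunk 6: at line 4 remove [ucpd] add [qttyt,wcna,qpi] -> 10 lines: gsy enz oyf fxns qttyt wcna qpi giiga qrp wkmt
Hunk 7: at line 4 remove [qttyt,wcna] add [cxi,ddd] -> 10 lines: gsy enz oyf fxns cxi ddd qpi giiga qrp wkmt
Final line count: 10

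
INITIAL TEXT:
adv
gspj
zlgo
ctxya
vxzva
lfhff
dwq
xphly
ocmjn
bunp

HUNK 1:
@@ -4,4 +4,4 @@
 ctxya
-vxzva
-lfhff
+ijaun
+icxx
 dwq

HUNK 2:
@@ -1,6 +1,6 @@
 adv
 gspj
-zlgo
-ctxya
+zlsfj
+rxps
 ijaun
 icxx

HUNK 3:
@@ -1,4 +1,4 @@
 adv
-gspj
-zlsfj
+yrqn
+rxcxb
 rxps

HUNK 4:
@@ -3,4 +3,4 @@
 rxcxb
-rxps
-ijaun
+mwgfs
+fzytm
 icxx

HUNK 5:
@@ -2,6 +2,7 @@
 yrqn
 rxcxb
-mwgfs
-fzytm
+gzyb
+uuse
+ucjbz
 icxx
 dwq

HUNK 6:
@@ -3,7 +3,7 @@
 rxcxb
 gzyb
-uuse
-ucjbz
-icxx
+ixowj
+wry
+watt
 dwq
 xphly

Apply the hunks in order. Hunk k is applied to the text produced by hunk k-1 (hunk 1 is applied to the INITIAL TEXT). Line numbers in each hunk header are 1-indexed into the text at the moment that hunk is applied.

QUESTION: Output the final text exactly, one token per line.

Answer: adv
yrqn
rxcxb
gzyb
ixowj
wry
watt
dwq
xphly
ocmjn
bunp

Derivation:
Hunk 1: at line 4 remove [vxzva,lfhff] add [ijaun,icxx] -> 10 lines: adv gspj zlgo ctxya ijaun icxx dwq xphly ocmjn bunp
Hunk 2: at line 1 remove [zlgo,ctxya] add [zlsfj,rxps] -> 10 lines: adv gspj zlsfj rxps ijaun icxx dwq xphly ocmjn bunp
Hunk 3: at line 1 remove [gspj,zlsfj] add [yrqn,rxcxb] -> 10 lines: adv yrqn rxcxb rxps ijaun icxx dwq xphly ocmjn bunp
Hunk 4: at line 3 remove [rxps,ijaun] add [mwgfs,fzytm] -> 10 lines: adv yrqn rxcxb mwgfs fzytm icxx dwq xphly ocmjn bunp
Hunk 5: at line 2 remove [mwgfs,fzytm] add [gzyb,uuse,ucjbz] -> 11 lines: adv yrqn rxcxb gzyb uuse ucjbz icxx dwq xphly ocmjn bunp
Hunk 6: at line 3 remove [uuse,ucjbz,icxx] add [ixowj,wry,watt] -> 11 lines: adv yrqn rxcxb gzyb ixowj wry watt dwq xphly ocmjn bunp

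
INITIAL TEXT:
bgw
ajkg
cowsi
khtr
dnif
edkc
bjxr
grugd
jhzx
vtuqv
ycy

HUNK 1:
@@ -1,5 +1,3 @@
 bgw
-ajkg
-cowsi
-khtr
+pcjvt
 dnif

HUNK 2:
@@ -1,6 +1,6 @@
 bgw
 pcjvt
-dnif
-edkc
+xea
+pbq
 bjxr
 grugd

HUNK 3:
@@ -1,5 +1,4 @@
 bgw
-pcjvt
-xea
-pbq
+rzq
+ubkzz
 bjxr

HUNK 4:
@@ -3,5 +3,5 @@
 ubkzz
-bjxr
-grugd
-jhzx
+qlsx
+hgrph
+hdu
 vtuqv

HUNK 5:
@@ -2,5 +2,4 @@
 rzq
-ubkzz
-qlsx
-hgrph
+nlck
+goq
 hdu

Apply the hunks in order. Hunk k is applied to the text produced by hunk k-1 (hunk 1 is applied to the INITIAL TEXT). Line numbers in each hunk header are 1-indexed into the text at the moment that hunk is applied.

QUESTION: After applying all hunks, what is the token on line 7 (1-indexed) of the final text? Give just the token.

Hunk 1: at line 1 remove [ajkg,cowsi,khtr] add [pcjvt] -> 9 lines: bgw pcjvt dnif edkc bjxr grugd jhzx vtuqv ycy
Hunk 2: at line 1 remove [dnif,edkc] add [xea,pbq] -> 9 lines: bgw pcjvt xea pbq bjxr grugd jhzx vtuqv ycy
Hunk 3: at line 1 remove [pcjvt,xea,pbq] add [rzq,ubkzz] -> 8 lines: bgw rzq ubkzz bjxr grugd jhzx vtuqv ycy
Hunk 4: at line 3 remove [bjxr,grugd,jhzx] add [qlsx,hgrph,hdu] -> 8 lines: bgw rzq ubkzz qlsx hgrph hdu vtuqv ycy
Hunk 5: at line 2 remove [ubkzz,qlsx,hgrph] add [nlck,goq] -> 7 lines: bgw rzq nlck goq hdu vtuqv ycy
Final line 7: ycy

Answer: ycy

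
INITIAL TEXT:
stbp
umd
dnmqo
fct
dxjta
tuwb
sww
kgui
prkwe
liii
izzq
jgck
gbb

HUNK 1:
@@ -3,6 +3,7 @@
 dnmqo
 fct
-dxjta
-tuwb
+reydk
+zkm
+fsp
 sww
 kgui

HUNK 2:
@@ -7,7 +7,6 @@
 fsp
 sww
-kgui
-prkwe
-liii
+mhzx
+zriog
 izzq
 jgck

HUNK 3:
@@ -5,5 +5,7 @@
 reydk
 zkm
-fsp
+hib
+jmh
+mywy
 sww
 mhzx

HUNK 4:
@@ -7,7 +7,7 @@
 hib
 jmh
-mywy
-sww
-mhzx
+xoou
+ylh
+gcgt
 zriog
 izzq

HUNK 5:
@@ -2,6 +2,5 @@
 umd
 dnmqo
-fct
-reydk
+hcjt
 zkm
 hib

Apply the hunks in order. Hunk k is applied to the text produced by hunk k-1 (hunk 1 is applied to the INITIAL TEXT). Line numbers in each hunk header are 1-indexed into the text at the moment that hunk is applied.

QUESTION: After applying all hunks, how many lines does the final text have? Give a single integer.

Hunk 1: at line 3 remove [dxjta,tuwb] add [reydk,zkm,fsp] -> 14 lines: stbp umd dnmqo fct reydk zkm fsp sww kgui prkwe liii izzq jgck gbb
Hunk 2: at line 7 remove [kgui,prkwe,liii] add [mhzx,zriog] -> 13 lines: stbp umd dnmqo fct reydk zkm fsp sww mhzx zriog izzq jgck gbb
Hunk 3: at line 5 remove [fsp] add [hib,jmh,mywy] -> 15 lines: stbp umd dnmqo fct reydk zkm hib jmh mywy sww mhzx zriog izzq jgck gbb
Hunk 4: at line 7 remove [mywy,sww,mhzx] add [xoou,ylh,gcgt] -> 15 lines: stbp umd dnmqo fct reydk zkm hib jmh xoou ylh gcgt zriog izzq jgck gbb
Hunk 5: at line 2 remove [fct,reydk] add [hcjt] -> 14 lines: stbp umd dnmqo hcjt zkm hib jmh xoou ylh gcgt zriog izzq jgck gbb
Final line count: 14

Answer: 14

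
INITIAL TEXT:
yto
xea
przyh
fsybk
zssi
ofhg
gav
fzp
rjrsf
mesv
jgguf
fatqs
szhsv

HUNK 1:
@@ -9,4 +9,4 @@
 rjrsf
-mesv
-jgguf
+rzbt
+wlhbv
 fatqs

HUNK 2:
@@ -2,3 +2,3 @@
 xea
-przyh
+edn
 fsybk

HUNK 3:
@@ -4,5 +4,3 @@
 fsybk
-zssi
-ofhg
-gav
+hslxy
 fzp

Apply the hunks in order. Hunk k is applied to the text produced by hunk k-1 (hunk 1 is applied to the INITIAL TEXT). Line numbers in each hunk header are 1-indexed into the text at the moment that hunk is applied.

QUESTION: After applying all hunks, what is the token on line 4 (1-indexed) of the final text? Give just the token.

Hunk 1: at line 9 remove [mesv,jgguf] add [rzbt,wlhbv] -> 13 lines: yto xea przyh fsybk zssi ofhg gav fzp rjrsf rzbt wlhbv fatqs szhsv
Hunk 2: at line 2 remove [przyh] add [edn] -> 13 lines: yto xea edn fsybk zssi ofhg gav fzp rjrsf rzbt wlhbv fatqs szhsv
Hunk 3: at line 4 remove [zssi,ofhg,gav] add [hslxy] -> 11 lines: yto xea edn fsybk hslxy fzp rjrsf rzbt wlhbv fatqs szhsv
Final line 4: fsybk

Answer: fsybk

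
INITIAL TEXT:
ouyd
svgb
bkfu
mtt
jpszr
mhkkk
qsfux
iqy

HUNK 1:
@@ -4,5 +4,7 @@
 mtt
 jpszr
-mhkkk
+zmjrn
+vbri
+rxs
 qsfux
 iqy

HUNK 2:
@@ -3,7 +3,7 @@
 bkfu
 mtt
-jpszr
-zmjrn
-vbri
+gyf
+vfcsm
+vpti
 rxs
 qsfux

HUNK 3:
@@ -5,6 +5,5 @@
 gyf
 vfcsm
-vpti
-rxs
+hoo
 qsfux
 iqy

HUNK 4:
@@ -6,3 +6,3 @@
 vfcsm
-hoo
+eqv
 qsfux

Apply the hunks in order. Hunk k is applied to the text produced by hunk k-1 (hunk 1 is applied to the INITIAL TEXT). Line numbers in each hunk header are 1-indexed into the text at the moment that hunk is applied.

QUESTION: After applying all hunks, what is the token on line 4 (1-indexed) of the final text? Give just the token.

Hunk 1: at line 4 remove [mhkkk] add [zmjrn,vbri,rxs] -> 10 lines: ouyd svgb bkfu mtt jpszr zmjrn vbri rxs qsfux iqy
Hunk 2: at line 3 remove [jpszr,zmjrn,vbri] add [gyf,vfcsm,vpti] -> 10 lines: ouyd svgb bkfu mtt gyf vfcsm vpti rxs qsfux iqy
Hunk 3: at line 5 remove [vpti,rxs] add [hoo] -> 9 lines: ouyd svgb bkfu mtt gyf vfcsm hoo qsfux iqy
Hunk 4: at line 6 remove [hoo] add [eqv] -> 9 lines: ouyd svgb bkfu mtt gyf vfcsm eqv qsfux iqy
Final line 4: mtt

Answer: mtt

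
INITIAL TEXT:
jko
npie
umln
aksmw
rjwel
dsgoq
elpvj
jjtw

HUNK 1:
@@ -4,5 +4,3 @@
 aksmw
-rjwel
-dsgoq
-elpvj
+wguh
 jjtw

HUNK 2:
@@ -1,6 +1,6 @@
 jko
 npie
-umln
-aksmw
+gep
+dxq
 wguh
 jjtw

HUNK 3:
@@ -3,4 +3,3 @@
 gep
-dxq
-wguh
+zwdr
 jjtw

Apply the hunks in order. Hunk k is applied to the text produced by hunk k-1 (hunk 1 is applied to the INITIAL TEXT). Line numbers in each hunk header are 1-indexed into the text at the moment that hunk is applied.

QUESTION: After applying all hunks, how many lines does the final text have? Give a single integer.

Answer: 5

Derivation:
Hunk 1: at line 4 remove [rjwel,dsgoq,elpvj] add [wguh] -> 6 lines: jko npie umln aksmw wguh jjtw
Hunk 2: at line 1 remove [umln,aksmw] add [gep,dxq] -> 6 lines: jko npie gep dxq wguh jjtw
Hunk 3: at line 3 remove [dxq,wguh] add [zwdr] -> 5 lines: jko npie gep zwdr jjtw
Final line count: 5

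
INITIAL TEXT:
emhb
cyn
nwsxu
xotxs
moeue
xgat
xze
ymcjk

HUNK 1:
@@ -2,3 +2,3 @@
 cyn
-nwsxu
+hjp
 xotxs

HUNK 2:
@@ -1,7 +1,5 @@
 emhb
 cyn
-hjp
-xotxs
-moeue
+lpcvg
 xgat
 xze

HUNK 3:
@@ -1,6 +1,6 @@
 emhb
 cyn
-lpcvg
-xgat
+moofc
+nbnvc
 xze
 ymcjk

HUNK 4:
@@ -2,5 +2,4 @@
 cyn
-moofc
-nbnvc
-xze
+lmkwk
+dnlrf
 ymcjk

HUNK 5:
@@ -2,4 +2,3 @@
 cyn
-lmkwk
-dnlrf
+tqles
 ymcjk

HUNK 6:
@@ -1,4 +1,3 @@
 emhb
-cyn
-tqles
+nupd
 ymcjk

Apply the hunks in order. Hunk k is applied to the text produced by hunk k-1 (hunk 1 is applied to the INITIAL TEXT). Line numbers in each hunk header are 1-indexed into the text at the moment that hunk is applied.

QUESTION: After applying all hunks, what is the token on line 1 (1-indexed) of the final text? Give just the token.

Hunk 1: at line 2 remove [nwsxu] add [hjp] -> 8 lines: emhb cyn hjp xotxs moeue xgat xze ymcjk
Hunk 2: at line 1 remove [hjp,xotxs,moeue] add [lpcvg] -> 6 lines: emhb cyn lpcvg xgat xze ymcjk
Hunk 3: at line 1 remove [lpcvg,xgat] add [moofc,nbnvc] -> 6 lines: emhb cyn moofc nbnvc xze ymcjk
Hunk 4: at line 2 remove [moofc,nbnvc,xze] add [lmkwk,dnlrf] -> 5 lines: emhb cyn lmkwk dnlrf ymcjk
Hunk 5: at line 2 remove [lmkwk,dnlrf] add [tqles] -> 4 lines: emhb cyn tqles ymcjk
Hunk 6: at line 1 remove [cyn,tqles] add [nupd] -> 3 lines: emhb nupd ymcjk
Final line 1: emhb

Answer: emhb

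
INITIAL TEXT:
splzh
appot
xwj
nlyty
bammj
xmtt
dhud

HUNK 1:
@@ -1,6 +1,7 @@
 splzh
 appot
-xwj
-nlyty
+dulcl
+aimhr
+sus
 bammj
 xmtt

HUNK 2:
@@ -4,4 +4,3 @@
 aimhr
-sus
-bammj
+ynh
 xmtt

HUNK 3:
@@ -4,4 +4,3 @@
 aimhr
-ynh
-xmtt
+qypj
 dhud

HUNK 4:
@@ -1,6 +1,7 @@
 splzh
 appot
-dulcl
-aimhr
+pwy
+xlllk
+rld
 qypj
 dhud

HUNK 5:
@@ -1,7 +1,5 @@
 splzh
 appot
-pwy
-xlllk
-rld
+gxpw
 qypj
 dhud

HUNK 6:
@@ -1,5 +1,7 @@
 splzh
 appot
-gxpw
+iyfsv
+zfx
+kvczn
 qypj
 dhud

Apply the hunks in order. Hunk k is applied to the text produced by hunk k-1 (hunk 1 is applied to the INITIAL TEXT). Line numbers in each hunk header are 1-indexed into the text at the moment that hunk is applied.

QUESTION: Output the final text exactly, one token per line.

Answer: splzh
appot
iyfsv
zfx
kvczn
qypj
dhud

Derivation:
Hunk 1: at line 1 remove [xwj,nlyty] add [dulcl,aimhr,sus] -> 8 lines: splzh appot dulcl aimhr sus bammj xmtt dhud
Hunk 2: at line 4 remove [sus,bammj] add [ynh] -> 7 lines: splzh appot dulcl aimhr ynh xmtt dhud
Hunk 3: at line 4 remove [ynh,xmtt] add [qypj] -> 6 lines: splzh appot dulcl aimhr qypj dhud
Hunk 4: at line 1 remove [dulcl,aimhr] add [pwy,xlllk,rld] -> 7 lines: splzh appot pwy xlllk rld qypj dhud
Hunk 5: at line 1 remove [pwy,xlllk,rld] add [gxpw] -> 5 lines: splzh appot gxpw qypj dhud
Hunk 6: at line 1 remove [gxpw] add [iyfsv,zfx,kvczn] -> 7 lines: splzh appot iyfsv zfx kvczn qypj dhud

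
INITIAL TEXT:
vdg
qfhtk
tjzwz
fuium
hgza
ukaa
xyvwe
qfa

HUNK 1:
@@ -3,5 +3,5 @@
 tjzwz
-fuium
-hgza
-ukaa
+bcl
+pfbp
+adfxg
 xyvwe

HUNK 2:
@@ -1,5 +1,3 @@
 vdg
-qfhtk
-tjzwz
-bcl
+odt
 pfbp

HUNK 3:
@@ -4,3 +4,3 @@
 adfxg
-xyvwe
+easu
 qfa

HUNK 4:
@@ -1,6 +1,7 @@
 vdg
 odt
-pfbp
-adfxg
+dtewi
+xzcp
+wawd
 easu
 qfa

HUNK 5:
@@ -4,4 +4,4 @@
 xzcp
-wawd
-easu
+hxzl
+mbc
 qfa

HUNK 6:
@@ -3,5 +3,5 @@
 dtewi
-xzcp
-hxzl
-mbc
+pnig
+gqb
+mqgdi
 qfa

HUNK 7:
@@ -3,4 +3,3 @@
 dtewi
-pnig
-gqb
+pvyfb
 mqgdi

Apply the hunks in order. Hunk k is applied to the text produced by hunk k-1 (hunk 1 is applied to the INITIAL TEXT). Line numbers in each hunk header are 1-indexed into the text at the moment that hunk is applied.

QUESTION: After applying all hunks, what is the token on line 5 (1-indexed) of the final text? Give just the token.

Hunk 1: at line 3 remove [fuium,hgza,ukaa] add [bcl,pfbp,adfxg] -> 8 lines: vdg qfhtk tjzwz bcl pfbp adfxg xyvwe qfa
Hunk 2: at line 1 remove [qfhtk,tjzwz,bcl] add [odt] -> 6 lines: vdg odt pfbp adfxg xyvwe qfa
Hunk 3: at line 4 remove [xyvwe] add [easu] -> 6 lines: vdg odt pfbp adfxg easu qfa
Hunk 4: at line 1 remove [pfbp,adfxg] add [dtewi,xzcp,wawd] -> 7 lines: vdg odt dtewi xzcp wawd easu qfa
Hunk 5: at line 4 remove [wawd,easu] add [hxzl,mbc] -> 7 lines: vdg odt dtewi xzcp hxzl mbc qfa
Hunk 6: at line 3 remove [xzcp,hxzl,mbc] add [pnig,gqb,mqgdi] -> 7 lines: vdg odt dtewi pnig gqb mqgdi qfa
Hunk 7: at line 3 remove [pnig,gqb] add [pvyfb] -> 6 lines: vdg odt dtewi pvyfb mqgdi qfa
Final line 5: mqgdi

Answer: mqgdi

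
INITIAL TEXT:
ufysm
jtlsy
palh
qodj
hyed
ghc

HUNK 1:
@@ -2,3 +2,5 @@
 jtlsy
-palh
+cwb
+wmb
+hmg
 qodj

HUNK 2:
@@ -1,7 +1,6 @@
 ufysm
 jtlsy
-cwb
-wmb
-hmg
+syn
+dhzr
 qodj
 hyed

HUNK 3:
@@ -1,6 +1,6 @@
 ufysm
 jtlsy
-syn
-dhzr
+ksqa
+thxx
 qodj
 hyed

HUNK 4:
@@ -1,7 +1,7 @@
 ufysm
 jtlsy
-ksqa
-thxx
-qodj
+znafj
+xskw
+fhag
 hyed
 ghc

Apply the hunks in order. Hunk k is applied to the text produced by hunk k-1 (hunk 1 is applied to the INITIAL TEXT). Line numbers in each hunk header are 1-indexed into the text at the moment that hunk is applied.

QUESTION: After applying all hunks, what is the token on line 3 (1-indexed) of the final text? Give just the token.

Answer: znafj

Derivation:
Hunk 1: at line 2 remove [palh] add [cwb,wmb,hmg] -> 8 lines: ufysm jtlsy cwb wmb hmg qodj hyed ghc
Hunk 2: at line 1 remove [cwb,wmb,hmg] add [syn,dhzr] -> 7 lines: ufysm jtlsy syn dhzr qodj hyed ghc
Hunk 3: at line 1 remove [syn,dhzr] add [ksqa,thxx] -> 7 lines: ufysm jtlsy ksqa thxx qodj hyed ghc
Hunk 4: at line 1 remove [ksqa,thxx,qodj] add [znafj,xskw,fhag] -> 7 lines: ufysm jtlsy znafj xskw fhag hyed ghc
Final line 3: znafj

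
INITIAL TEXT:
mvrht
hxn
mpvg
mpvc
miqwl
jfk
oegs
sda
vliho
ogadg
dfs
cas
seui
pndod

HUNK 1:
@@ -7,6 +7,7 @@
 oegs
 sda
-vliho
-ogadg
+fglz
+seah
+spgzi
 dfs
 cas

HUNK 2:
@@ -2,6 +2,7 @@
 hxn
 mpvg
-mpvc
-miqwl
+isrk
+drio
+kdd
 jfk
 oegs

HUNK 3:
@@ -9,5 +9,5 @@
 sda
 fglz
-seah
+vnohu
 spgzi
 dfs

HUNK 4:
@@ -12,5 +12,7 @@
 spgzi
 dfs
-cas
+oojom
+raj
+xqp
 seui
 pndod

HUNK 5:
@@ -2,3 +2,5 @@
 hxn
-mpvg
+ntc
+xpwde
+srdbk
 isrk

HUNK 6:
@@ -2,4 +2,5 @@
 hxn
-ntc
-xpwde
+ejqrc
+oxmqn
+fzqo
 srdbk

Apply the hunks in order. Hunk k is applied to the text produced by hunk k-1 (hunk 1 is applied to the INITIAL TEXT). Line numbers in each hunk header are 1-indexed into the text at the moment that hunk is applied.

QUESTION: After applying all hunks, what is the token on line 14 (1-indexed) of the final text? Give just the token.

Hunk 1: at line 7 remove [vliho,ogadg] add [fglz,seah,spgzi] -> 15 lines: mvrht hxn mpvg mpvc miqwl jfk oegs sda fglz seah spgzi dfs cas seui pndod
Hunk 2: at line 2 remove [mpvc,miqwl] add [isrk,drio,kdd] -> 16 lines: mvrht hxn mpvg isrk drio kdd jfk oegs sda fglz seah spgzi dfs cas seui pndod
Hunk 3: at line 9 remove [seah] add [vnohu] -> 16 lines: mvrht hxn mpvg isrk drio kdd jfk oegs sda fglz vnohu spgzi dfs cas seui pndod
Hunk 4: at line 12 remove [cas] add [oojom,raj,xqp] -> 18 lines: mvrht hxn mpvg isrk drio kdd jfk oegs sda fglz vnohu spgzi dfs oojom raj xqp seui pndod
Hunk 5: at line 2 remove [mpvg] add [ntc,xpwde,srdbk] -> 20 lines: mvrht hxn ntc xpwde srdbk isrk drio kdd jfk oegs sda fglz vnohu spgzi dfs oojom raj xqp seui pndod
Hunk 6: at line 2 remove [ntc,xpwde] add [ejqrc,oxmqn,fzqo] -> 21 lines: mvrht hxn ejqrc oxmqn fzqo srdbk isrk drio kdd jfk oegs sda fglz vnohu spgzi dfs oojom raj xqp seui pndod
Final line 14: vnohu

Answer: vnohu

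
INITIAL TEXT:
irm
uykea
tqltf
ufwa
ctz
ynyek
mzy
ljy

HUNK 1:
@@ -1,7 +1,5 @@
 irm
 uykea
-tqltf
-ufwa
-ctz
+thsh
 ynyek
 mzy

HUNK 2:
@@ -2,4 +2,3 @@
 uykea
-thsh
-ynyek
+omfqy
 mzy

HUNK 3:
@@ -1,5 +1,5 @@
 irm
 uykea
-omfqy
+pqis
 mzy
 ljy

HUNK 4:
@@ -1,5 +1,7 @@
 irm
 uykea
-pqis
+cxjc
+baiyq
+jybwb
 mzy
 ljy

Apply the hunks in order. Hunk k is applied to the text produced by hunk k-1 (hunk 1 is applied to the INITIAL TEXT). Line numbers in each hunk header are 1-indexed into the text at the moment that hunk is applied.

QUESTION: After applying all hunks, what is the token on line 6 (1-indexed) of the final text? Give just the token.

Hunk 1: at line 1 remove [tqltf,ufwa,ctz] add [thsh] -> 6 lines: irm uykea thsh ynyek mzy ljy
Hunk 2: at line 2 remove [thsh,ynyek] add [omfqy] -> 5 lines: irm uykea omfqy mzy ljy
Hunk 3: at line 1 remove [omfqy] add [pqis] -> 5 lines: irm uykea pqis mzy ljy
Hunk 4: at line 1 remove [pqis] add [cxjc,baiyq,jybwb] -> 7 lines: irm uykea cxjc baiyq jybwb mzy ljy
Final line 6: mzy

Answer: mzy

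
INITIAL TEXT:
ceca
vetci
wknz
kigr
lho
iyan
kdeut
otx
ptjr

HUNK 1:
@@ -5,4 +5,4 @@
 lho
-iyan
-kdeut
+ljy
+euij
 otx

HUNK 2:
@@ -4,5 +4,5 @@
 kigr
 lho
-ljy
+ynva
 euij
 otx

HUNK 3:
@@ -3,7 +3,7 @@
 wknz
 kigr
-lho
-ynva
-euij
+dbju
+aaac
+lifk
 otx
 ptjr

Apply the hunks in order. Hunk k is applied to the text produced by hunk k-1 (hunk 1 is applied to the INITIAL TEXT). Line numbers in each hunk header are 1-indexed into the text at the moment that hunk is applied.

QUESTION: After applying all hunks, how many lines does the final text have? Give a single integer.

Answer: 9

Derivation:
Hunk 1: at line 5 remove [iyan,kdeut] add [ljy,euij] -> 9 lines: ceca vetci wknz kigr lho ljy euij otx ptjr
Hunk 2: at line 4 remove [ljy] add [ynva] -> 9 lines: ceca vetci wknz kigr lho ynva euij otx ptjr
Hunk 3: at line 3 remove [lho,ynva,euij] add [dbju,aaac,lifk] -> 9 lines: ceca vetci wknz kigr dbju aaac lifk otx ptjr
Final line count: 9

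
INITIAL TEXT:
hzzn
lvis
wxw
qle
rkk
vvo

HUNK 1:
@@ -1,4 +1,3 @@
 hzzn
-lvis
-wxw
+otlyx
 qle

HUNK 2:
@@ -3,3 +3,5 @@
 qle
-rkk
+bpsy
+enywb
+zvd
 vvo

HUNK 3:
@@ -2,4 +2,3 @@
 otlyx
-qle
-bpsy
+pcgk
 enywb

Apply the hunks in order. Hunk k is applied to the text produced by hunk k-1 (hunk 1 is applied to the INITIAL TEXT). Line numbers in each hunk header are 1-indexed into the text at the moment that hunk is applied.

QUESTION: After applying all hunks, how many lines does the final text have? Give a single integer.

Hunk 1: at line 1 remove [lvis,wxw] add [otlyx] -> 5 lines: hzzn otlyx qle rkk vvo
Hunk 2: at line 3 remove [rkk] add [bpsy,enywb,zvd] -> 7 lines: hzzn otlyx qle bpsy enywb zvd vvo
Hunk 3: at line 2 remove [qle,bpsy] add [pcgk] -> 6 lines: hzzn otlyx pcgk enywb zvd vvo
Final line count: 6

Answer: 6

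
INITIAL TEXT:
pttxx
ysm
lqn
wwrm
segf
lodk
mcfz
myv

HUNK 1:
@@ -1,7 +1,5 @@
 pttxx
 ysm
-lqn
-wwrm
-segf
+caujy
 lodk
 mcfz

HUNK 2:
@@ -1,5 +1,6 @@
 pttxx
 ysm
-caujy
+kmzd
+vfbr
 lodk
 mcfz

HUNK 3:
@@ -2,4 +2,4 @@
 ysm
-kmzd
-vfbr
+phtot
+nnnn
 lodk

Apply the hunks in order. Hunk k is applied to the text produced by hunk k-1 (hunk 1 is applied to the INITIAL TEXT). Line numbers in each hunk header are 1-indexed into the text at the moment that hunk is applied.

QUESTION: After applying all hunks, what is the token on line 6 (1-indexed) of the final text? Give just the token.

Answer: mcfz

Derivation:
Hunk 1: at line 1 remove [lqn,wwrm,segf] add [caujy] -> 6 lines: pttxx ysm caujy lodk mcfz myv
Hunk 2: at line 1 remove [caujy] add [kmzd,vfbr] -> 7 lines: pttxx ysm kmzd vfbr lodk mcfz myv
Hunk 3: at line 2 remove [kmzd,vfbr] add [phtot,nnnn] -> 7 lines: pttxx ysm phtot nnnn lodk mcfz myv
Final line 6: mcfz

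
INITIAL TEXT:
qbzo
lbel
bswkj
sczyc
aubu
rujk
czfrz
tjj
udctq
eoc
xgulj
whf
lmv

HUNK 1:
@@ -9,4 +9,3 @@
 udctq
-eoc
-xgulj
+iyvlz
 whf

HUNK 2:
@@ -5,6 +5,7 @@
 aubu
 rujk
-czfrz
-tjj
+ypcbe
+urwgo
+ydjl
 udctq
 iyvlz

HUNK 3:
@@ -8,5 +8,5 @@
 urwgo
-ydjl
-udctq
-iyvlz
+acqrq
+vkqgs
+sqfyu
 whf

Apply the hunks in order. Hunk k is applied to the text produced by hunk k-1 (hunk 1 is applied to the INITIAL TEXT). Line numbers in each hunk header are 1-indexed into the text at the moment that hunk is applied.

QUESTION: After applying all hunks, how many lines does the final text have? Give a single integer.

Hunk 1: at line 9 remove [eoc,xgulj] add [iyvlz] -> 12 lines: qbzo lbel bswkj sczyc aubu rujk czfrz tjj udctq iyvlz whf lmv
Hunk 2: at line 5 remove [czfrz,tjj] add [ypcbe,urwgo,ydjl] -> 13 lines: qbzo lbel bswkj sczyc aubu rujk ypcbe urwgo ydjl udctq iyvlz whf lmv
Hunk 3: at line 8 remove [ydjl,udctq,iyvlz] add [acqrq,vkqgs,sqfyu] -> 13 lines: qbzo lbel bswkj sczyc aubu rujk ypcbe urwgo acqrq vkqgs sqfyu whf lmv
Final line count: 13

Answer: 13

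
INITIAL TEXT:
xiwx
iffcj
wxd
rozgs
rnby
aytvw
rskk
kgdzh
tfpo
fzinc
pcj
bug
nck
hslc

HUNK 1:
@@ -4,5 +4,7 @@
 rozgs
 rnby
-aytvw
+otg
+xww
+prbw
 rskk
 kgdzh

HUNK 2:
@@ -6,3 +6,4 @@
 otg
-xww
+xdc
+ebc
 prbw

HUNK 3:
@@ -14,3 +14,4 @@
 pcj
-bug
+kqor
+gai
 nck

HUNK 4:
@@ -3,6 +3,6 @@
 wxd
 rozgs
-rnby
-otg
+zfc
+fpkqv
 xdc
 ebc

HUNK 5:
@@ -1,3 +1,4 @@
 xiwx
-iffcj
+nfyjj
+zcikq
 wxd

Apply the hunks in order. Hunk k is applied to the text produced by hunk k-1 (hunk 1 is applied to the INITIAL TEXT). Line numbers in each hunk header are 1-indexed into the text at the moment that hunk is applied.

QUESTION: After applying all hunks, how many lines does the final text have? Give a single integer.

Answer: 19

Derivation:
Hunk 1: at line 4 remove [aytvw] add [otg,xww,prbw] -> 16 lines: xiwx iffcj wxd rozgs rnby otg xww prbw rskk kgdzh tfpo fzinc pcj bug nck hslc
Hunk 2: at line 6 remove [xww] add [xdc,ebc] -> 17 lines: xiwx iffcj wxd rozgs rnby otg xdc ebc prbw rskk kgdzh tfpo fzinc pcj bug nck hslc
Hunk 3: at line 14 remove [bug] add [kqor,gai] -> 18 lines: xiwx iffcj wxd rozgs rnby otg xdc ebc prbw rskk kgdzh tfpo fzinc pcj kqor gai nck hslc
Hunk 4: at line 3 remove [rnby,otg] add [zfc,fpkqv] -> 18 lines: xiwx iffcj wxd rozgs zfc fpkqv xdc ebc prbw rskk kgdzh tfpo fzinc pcj kqor gai nck hslc
Hunk 5: at line 1 remove [iffcj] add [nfyjj,zcikq] -> 19 lines: xiwx nfyjj zcikq wxd rozgs zfc fpkqv xdc ebc prbw rskk kgdzh tfpo fzinc pcj kqor gai nck hslc
Final line count: 19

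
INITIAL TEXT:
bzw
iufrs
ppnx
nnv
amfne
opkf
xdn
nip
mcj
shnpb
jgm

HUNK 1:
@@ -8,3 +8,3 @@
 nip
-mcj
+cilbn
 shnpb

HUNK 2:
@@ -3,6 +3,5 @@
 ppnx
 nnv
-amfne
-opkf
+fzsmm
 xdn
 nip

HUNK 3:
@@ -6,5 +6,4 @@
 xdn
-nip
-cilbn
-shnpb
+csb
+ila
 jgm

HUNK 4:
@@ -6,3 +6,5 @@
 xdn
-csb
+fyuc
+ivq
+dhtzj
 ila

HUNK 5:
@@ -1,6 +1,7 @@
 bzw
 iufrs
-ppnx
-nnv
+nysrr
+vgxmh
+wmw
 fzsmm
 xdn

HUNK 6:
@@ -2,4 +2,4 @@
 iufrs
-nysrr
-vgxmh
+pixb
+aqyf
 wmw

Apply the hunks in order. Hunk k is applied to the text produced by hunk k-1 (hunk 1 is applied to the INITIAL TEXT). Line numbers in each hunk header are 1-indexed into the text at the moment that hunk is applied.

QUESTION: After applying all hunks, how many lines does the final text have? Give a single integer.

Answer: 12

Derivation:
Hunk 1: at line 8 remove [mcj] add [cilbn] -> 11 lines: bzw iufrs ppnx nnv amfne opkf xdn nip cilbn shnpb jgm
Hunk 2: at line 3 remove [amfne,opkf] add [fzsmm] -> 10 lines: bzw iufrs ppnx nnv fzsmm xdn nip cilbn shnpb jgm
Hunk 3: at line 6 remove [nip,cilbn,shnpb] add [csb,ila] -> 9 lines: bzw iufrs ppnx nnv fzsmm xdn csb ila jgm
Hunk 4: at line 6 remove [csb] add [fyuc,ivq,dhtzj] -> 11 lines: bzw iufrs ppnx nnv fzsmm xdn fyuc ivq dhtzj ila jgm
Hunk 5: at line 1 remove [ppnx,nnv] add [nysrr,vgxmh,wmw] -> 12 lines: bzw iufrs nysrr vgxmh wmw fzsmm xdn fyuc ivq dhtzj ila jgm
Hunk 6: at line 2 remove [nysrr,vgxmh] add [pixb,aqyf] -> 12 lines: bzw iufrs pixb aqyf wmw fzsmm xdn fyuc ivq dhtzj ila jgm
Final line count: 12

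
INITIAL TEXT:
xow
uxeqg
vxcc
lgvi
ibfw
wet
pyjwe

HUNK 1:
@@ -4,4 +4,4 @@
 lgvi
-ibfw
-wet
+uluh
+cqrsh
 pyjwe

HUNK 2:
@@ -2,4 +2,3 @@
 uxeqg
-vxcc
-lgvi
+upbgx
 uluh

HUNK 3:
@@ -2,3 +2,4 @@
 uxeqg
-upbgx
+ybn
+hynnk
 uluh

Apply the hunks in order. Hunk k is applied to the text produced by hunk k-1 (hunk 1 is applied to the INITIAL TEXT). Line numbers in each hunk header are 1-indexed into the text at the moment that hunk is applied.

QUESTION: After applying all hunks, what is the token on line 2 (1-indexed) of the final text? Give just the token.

Answer: uxeqg

Derivation:
Hunk 1: at line 4 remove [ibfw,wet] add [uluh,cqrsh] -> 7 lines: xow uxeqg vxcc lgvi uluh cqrsh pyjwe
Hunk 2: at line 2 remove [vxcc,lgvi] add [upbgx] -> 6 lines: xow uxeqg upbgx uluh cqrsh pyjwe
Hunk 3: at line 2 remove [upbgx] add [ybn,hynnk] -> 7 lines: xow uxeqg ybn hynnk uluh cqrsh pyjwe
Final line 2: uxeqg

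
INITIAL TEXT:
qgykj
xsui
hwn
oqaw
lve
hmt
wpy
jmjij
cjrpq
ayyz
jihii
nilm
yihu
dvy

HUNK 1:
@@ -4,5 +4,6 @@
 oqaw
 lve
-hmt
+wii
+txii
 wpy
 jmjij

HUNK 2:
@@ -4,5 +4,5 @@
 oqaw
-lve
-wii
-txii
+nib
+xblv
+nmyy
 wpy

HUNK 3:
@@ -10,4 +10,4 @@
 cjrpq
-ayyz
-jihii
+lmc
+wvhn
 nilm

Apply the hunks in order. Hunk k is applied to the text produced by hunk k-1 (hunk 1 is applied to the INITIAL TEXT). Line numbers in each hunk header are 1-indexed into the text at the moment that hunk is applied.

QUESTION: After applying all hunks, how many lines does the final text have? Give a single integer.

Hunk 1: at line 4 remove [hmt] add [wii,txii] -> 15 lines: qgykj xsui hwn oqaw lve wii txii wpy jmjij cjrpq ayyz jihii nilm yihu dvy
Hunk 2: at line 4 remove [lve,wii,txii] add [nib,xblv,nmyy] -> 15 lines: qgykj xsui hwn oqaw nib xblv nmyy wpy jmjij cjrpq ayyz jihii nilm yihu dvy
Hunk 3: at line 10 remove [ayyz,jihii] add [lmc,wvhn] -> 15 lines: qgykj xsui hwn oqaw nib xblv nmyy wpy jmjij cjrpq lmc wvhn nilm yihu dvy
Final line count: 15

Answer: 15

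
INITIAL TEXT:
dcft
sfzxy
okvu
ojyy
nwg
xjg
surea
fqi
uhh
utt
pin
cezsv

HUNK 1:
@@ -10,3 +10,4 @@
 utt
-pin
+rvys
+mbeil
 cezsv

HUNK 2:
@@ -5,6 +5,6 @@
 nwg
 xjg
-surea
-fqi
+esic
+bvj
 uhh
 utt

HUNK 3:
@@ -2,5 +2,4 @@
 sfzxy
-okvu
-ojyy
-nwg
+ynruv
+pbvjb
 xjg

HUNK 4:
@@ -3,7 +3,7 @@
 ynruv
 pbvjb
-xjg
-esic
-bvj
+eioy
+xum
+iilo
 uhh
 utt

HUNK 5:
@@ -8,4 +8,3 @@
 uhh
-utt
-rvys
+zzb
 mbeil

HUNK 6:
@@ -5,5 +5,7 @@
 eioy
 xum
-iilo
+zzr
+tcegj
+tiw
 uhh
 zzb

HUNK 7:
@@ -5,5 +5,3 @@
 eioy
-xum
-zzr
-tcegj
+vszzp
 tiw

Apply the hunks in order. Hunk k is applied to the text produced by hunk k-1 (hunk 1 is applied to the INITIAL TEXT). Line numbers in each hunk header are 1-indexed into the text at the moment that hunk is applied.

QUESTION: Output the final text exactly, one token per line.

Answer: dcft
sfzxy
ynruv
pbvjb
eioy
vszzp
tiw
uhh
zzb
mbeil
cezsv

Derivation:
Hunk 1: at line 10 remove [pin] add [rvys,mbeil] -> 13 lines: dcft sfzxy okvu ojyy nwg xjg surea fqi uhh utt rvys mbeil cezsv
Hunk 2: at line 5 remove [surea,fqi] add [esic,bvj] -> 13 lines: dcft sfzxy okvu ojyy nwg xjg esic bvj uhh utt rvys mbeil cezsv
Hunk 3: at line 2 remove [okvu,ojyy,nwg] add [ynruv,pbvjb] -> 12 lines: dcft sfzxy ynruv pbvjb xjg esic bvj uhh utt rvys mbeil cezsv
Hunk 4: at line 3 remove [xjg,esic,bvj] add [eioy,xum,iilo] -> 12 lines: dcft sfzxy ynruv pbvjb eioy xum iilo uhh utt rvys mbeil cezsv
Hunk 5: at line 8 remove [utt,rvys] add [zzb] -> 11 lines: dcft sfzxy ynruv pbvjb eioy xum iilo uhh zzb mbeil cezsv
Hunk 6: at line 5 remove [iilo] add [zzr,tcegj,tiw] -> 13 lines: dcft sfzxy ynruv pbvjb eioy xum zzr tcegj tiw uhh zzb mbeil cezsv
Hunk 7: at line 5 remove [xum,zzr,tcegj] add [vszzp] -> 11 lines: dcft sfzxy ynruv pbvjb eioy vszzp tiw uhh zzb mbeil cezsv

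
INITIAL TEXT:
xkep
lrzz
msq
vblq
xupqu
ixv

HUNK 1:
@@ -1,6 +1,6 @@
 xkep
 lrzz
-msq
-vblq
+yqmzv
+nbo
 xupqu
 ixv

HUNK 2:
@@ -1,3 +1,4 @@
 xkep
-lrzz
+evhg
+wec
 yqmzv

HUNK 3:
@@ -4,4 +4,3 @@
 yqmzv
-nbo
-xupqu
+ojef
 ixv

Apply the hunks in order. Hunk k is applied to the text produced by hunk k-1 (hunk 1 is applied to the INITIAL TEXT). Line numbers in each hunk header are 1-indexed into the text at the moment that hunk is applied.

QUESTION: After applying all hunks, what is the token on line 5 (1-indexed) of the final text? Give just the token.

Hunk 1: at line 1 remove [msq,vblq] add [yqmzv,nbo] -> 6 lines: xkep lrzz yqmzv nbo xupqu ixv
Hunk 2: at line 1 remove [lrzz] add [evhg,wec] -> 7 lines: xkep evhg wec yqmzv nbo xupqu ixv
Hunk 3: at line 4 remove [nbo,xupqu] add [ojef] -> 6 lines: xkep evhg wec yqmzv ojef ixv
Final line 5: ojef

Answer: ojef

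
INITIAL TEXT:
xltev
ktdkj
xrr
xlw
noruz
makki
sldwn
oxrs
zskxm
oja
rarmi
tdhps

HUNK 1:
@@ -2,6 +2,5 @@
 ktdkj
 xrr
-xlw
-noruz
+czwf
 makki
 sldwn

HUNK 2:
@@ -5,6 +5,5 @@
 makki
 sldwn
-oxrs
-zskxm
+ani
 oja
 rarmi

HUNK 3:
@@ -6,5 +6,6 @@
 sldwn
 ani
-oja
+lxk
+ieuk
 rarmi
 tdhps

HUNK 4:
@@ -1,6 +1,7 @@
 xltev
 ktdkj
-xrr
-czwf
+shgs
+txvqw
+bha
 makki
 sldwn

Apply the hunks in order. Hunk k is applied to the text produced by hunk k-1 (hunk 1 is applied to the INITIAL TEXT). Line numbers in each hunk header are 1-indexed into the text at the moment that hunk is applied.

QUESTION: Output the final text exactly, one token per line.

Hunk 1: at line 2 remove [xlw,noruz] add [czwf] -> 11 lines: xltev ktdkj xrr czwf makki sldwn oxrs zskxm oja rarmi tdhps
Hunk 2: at line 5 remove [oxrs,zskxm] add [ani] -> 10 lines: xltev ktdkj xrr czwf makki sldwn ani oja rarmi tdhps
Hunk 3: at line 6 remove [oja] add [lxk,ieuk] -> 11 lines: xltev ktdkj xrr czwf makki sldwn ani lxk ieuk rarmi tdhps
Hunk 4: at line 1 remove [xrr,czwf] add [shgs,txvqw,bha] -> 12 lines: xltev ktdkj shgs txvqw bha makki sldwn ani lxk ieuk rarmi tdhps

Answer: xltev
ktdkj
shgs
txvqw
bha
makki
sldwn
ani
lxk
ieuk
rarmi
tdhps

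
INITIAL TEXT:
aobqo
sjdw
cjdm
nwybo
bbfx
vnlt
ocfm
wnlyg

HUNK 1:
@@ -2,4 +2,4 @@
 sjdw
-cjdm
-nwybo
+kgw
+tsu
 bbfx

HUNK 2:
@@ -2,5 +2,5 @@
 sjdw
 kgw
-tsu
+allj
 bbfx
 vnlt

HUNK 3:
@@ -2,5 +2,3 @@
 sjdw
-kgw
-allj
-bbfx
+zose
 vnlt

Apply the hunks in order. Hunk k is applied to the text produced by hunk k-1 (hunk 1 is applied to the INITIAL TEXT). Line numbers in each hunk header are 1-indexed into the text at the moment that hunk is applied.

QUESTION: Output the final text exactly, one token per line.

Answer: aobqo
sjdw
zose
vnlt
ocfm
wnlyg

Derivation:
Hunk 1: at line 2 remove [cjdm,nwybo] add [kgw,tsu] -> 8 lines: aobqo sjdw kgw tsu bbfx vnlt ocfm wnlyg
Hunk 2: at line 2 remove [tsu] add [allj] -> 8 lines: aobqo sjdw kgw allj bbfx vnlt ocfm wnlyg
Hunk 3: at line 2 remove [kgw,allj,bbfx] add [zose] -> 6 lines: aobqo sjdw zose vnlt ocfm wnlyg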